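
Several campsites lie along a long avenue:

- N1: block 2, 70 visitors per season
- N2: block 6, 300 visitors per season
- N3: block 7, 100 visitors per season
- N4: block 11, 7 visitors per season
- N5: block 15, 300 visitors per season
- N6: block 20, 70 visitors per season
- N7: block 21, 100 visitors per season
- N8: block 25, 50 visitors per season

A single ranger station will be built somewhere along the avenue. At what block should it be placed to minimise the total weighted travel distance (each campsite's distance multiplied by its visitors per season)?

For a sum of weighted absolute distances on a line, the optimum is the weighted median (not the mean). Total weight W = 997; half-weight = 498.5.
Sort by position and accumulate weight:
  block 2 (N1, w=70) → cum 70
  block 6 (N2, w=300) → cum 370
  block 7 (N3, w=100) → cum 470
  block 11 (N4, w=7) → cum 477
  block 15 (N5, w=300) → cum 777  ≥ 498.5 → median here
  block 20 (N6, w=70) → cum 847
  block 21 (N7, w=100) → cum 947
  block 25 (N8, w=50) → cum 997
Optimal location: block 15.

x = 15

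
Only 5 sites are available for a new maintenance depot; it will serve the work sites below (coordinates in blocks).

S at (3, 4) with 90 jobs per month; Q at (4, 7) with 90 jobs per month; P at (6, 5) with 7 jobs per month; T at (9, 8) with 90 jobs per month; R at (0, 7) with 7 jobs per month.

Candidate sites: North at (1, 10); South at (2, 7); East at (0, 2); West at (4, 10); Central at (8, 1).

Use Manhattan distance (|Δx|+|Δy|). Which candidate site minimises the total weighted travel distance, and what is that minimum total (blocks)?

South, total 1316 blocks

Total weighted distance at each candidate:
  North (1, 10): total = 2258
  South (2, 7): total = 1316
  East (0, 2): total = 2708
  West (4, 10): total = 1628
  Central (8, 1): total = 2480
Minimum is at South with total 1316 blocks.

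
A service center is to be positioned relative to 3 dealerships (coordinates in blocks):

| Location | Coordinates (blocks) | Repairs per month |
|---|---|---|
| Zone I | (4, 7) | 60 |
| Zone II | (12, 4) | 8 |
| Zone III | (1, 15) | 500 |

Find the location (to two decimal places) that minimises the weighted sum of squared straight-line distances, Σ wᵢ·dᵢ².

The minimiser of Σwᵢ‖p−pᵢ‖² is the weighted centroid p* = (Σwᵢpᵢ)/(Σwᵢ).
Σwᵢ = 568.
Σwᵢxᵢ = 60·4 + 8·12 + 500·1 = 836.
Σwᵢyᵢ = 60·7 + 8·4 + 500·15 = 7952.
x* = 836/568 = 1.47, y* = 7952/568 = 14.00.

(1.47, 14.00)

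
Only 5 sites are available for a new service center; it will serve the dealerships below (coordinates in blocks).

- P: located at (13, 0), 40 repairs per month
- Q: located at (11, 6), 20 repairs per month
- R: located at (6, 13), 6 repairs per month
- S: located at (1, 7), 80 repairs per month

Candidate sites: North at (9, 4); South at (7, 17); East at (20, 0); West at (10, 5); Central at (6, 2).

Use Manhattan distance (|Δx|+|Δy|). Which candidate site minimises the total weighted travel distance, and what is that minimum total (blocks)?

West, total 1312 blocks

Total weighted distance at each candidate:
  North (9, 4): total = 1352
  South (7, 17): total = 2530
  East (20, 0): total = 2822
  West (10, 5): total = 1312
  Central (6, 2): total = 1406
Minimum is at West with total 1312 blocks.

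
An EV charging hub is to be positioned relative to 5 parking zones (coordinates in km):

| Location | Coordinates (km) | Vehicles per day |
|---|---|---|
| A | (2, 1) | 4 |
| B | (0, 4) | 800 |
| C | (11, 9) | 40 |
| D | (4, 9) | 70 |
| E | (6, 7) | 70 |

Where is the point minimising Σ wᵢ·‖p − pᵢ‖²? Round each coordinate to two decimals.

The minimiser of Σwᵢ‖p−pᵢ‖² is the weighted centroid p* = (Σwᵢpᵢ)/(Σwᵢ).
Σwᵢ = 984.
Σwᵢxᵢ = 4·2 + 800·0 + 40·11 + 70·4 + 70·6 = 1148.
Σwᵢyᵢ = 4·1 + 800·4 + 40·9 + 70·9 + 70·7 = 4684.
x* = 1148/984 = 1.17, y* = 4684/984 = 4.76.

(1.17, 4.76)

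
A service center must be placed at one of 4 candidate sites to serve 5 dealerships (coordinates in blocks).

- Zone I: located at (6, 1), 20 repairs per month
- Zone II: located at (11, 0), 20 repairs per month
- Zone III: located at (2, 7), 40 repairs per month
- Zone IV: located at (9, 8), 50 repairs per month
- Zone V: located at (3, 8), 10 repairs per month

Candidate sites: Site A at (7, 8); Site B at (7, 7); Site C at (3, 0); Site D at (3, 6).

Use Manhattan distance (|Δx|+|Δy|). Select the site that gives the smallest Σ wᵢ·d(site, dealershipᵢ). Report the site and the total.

Total weighted distance at each candidate:
  Site A (7, 8): total = 780
  Site B (7, 7): total = 760
  Site C (3, 0): total = 1340
  Site D (3, 6): total = 940
Minimum is at Site B with total 760 blocks.

Site B, total 760 blocks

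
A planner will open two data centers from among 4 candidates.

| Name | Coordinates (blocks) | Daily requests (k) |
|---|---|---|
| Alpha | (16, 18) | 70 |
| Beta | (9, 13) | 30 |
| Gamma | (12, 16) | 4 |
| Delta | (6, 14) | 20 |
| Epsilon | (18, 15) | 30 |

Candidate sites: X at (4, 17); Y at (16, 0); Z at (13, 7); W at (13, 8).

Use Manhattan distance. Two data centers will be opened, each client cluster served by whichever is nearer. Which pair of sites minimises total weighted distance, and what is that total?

Evaluate every pair (each demand assigned to the nearer of the two):
  {X, W}: total = 1676
  {X, Z}: total = 1706
  {X, Y}: total = 1796
  {Y, W}: total = 1836
  {Z, W}: total = 1836
  {Y, Z}: total = 1990
Best pair: {X, W} with total 1676.

{X, W}, total 1676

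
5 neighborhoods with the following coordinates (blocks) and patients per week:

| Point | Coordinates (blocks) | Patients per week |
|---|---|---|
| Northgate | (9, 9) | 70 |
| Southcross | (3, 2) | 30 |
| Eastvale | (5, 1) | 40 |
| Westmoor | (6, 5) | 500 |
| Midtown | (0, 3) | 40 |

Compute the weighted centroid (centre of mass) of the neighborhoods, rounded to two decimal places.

(5.76, 4.93)

The minimiser of Σwᵢ‖p−pᵢ‖² is the weighted centroid p* = (Σwᵢpᵢ)/(Σwᵢ).
Σwᵢ = 680.
Σwᵢxᵢ = 70·9 + 30·3 + 40·5 + 500·6 + 40·0 = 3920.
Σwᵢyᵢ = 70·9 + 30·2 + 40·1 + 500·5 + 40·3 = 3350.
x* = 3920/680 = 5.76, y* = 3350/680 = 4.93.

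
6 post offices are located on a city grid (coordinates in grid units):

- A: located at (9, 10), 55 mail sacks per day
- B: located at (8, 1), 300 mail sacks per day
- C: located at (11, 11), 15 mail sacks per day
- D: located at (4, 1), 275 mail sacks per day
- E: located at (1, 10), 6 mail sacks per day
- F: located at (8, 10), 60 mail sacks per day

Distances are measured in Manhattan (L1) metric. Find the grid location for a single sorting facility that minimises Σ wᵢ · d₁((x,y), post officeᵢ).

Manhattan distance separates: Σwᵢ(|x−xᵢ|+|y−yᵢ|) = Σwᵢ|x−xᵢ| + Σwᵢ|y−yᵢ|, so x and y are optimised independently as 1-D weighted medians.
Total weight W = 711; half = 355.5.
x-coordinate, sorted with cumulative weight:
  x=1 (E, w=6) cum 6
  x=4 (D, w=275) cum 281
  x=8 (B, w=300) cum 581  ← median
  x=8 (F, w=60) cum 641
  x=9 (A, w=55) cum 696
  x=11 (C, w=15) cum 711
⇒ x* = 8
y-coordinate, sorted with cumulative weight:
  y=1 (B, w=300) cum 300
  y=1 (D, w=275) cum 575  ← median
  y=10 (A, w=55) cum 630
  y=10 (E, w=6) cum 636
  y=10 (F, w=60) cum 696
  y=11 (C, w=15) cum 711
⇒ y* = 1

(8, 1)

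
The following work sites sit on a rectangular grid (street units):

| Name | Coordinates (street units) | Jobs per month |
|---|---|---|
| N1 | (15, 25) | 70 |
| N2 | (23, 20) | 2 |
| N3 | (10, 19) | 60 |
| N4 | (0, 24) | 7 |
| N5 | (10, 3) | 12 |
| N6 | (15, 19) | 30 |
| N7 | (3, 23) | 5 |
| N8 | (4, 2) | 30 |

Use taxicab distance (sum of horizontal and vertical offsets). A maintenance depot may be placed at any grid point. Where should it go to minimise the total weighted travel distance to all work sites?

Manhattan distance separates: Σwᵢ(|x−xᵢ|+|y−yᵢ|) = Σwᵢ|x−xᵢ| + Σwᵢ|y−yᵢ|, so x and y are optimised independently as 1-D weighted medians.
Total weight W = 216; half = 108.
x-coordinate, sorted with cumulative weight:
  x=0 (N4, w=7) cum 7
  x=3 (N7, w=5) cum 12
  x=4 (N8, w=30) cum 42
  x=10 (N3, w=60) cum 102
  x=10 (N5, w=12) cum 114  ← median
  x=15 (N1, w=70) cum 184
  x=15 (N6, w=30) cum 214
  x=23 (N2, w=2) cum 216
⇒ x* = 10
y-coordinate, sorted with cumulative weight:
  y=2 (N8, w=30) cum 30
  y=3 (N5, w=12) cum 42
  y=19 (N3, w=60) cum 102
  y=19 (N6, w=30) cum 132  ← median
  y=20 (N2, w=2) cum 134
  y=23 (N7, w=5) cum 139
  y=24 (N4, w=7) cum 146
  y=25 (N1, w=70) cum 216
⇒ y* = 19

(10, 19)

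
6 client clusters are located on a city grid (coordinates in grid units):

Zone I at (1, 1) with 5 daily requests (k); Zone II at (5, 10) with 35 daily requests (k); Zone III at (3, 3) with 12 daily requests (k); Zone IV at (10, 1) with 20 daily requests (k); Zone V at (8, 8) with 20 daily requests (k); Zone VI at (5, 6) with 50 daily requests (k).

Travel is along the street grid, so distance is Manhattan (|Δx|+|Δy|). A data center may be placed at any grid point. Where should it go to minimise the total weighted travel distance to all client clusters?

(5, 6)

Manhattan distance separates: Σwᵢ(|x−xᵢ|+|y−yᵢ|) = Σwᵢ|x−xᵢ| + Σwᵢ|y−yᵢ|, so x and y are optimised independently as 1-D weighted medians.
Total weight W = 142; half = 71.
x-coordinate, sorted with cumulative weight:
  x=1 (Zone I, w=5) cum 5
  x=3 (Zone III, w=12) cum 17
  x=5 (Zone II, w=35) cum 52
  x=5 (Zone VI, w=50) cum 102  ← median
  x=8 (Zone V, w=20) cum 122
  x=10 (Zone IV, w=20) cum 142
⇒ x* = 5
y-coordinate, sorted with cumulative weight:
  y=1 (Zone I, w=5) cum 5
  y=1 (Zone IV, w=20) cum 25
  y=3 (Zone III, w=12) cum 37
  y=6 (Zone VI, w=50) cum 87  ← median
  y=8 (Zone V, w=20) cum 107
  y=10 (Zone II, w=35) cum 142
⇒ y* = 6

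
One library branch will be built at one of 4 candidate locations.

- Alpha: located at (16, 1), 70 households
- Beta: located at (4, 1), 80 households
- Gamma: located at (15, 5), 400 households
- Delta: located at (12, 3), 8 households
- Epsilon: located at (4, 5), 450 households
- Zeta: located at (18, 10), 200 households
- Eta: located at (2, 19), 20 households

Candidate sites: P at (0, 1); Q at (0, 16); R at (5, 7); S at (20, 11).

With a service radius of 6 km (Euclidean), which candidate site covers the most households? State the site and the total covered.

Coverage radius r = 6 km; a point is covered iff (Δx)²+(Δy)² ≤ 6² = 36.
  P (0, 1): covers {Beta, Epsilon} → 530
  Q (0, 16): covers {Eta} → 20
  R (5, 7): covers {Epsilon} → 450
  S (20, 11): covers {Zeta} → 200
Maximum coverage at P: 530 households.

P, covering 530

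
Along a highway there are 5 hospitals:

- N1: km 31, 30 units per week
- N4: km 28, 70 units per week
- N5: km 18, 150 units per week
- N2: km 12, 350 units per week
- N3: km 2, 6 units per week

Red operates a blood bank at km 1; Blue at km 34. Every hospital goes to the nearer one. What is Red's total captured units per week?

356

The indifferent point is the midpoint (1+34)/2 = 17.5; hospitals left of it (closer to Red at 1) go to Red, those right go to Blue.
  N3 at 2 (w=6) → Red
  N2 at 12 (w=350) → Red
  N5 at 18 (w=150) → Blue
  N4 at 28 (w=70) → Blue
  N1 at 31 (w=30) → Blue
Red captures 356; Blue captures 250.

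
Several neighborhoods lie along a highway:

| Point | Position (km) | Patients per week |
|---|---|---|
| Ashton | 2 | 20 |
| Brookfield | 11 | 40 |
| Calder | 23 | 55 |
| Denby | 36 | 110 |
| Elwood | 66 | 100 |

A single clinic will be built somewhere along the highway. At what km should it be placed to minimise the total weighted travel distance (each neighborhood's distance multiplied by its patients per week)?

For a sum of weighted absolute distances on a line, the optimum is the weighted median (not the mean). Total weight W = 325; half-weight = 162.5.
Sort by position and accumulate weight:
  km 2 (Ashton, w=20) → cum 20
  km 11 (Brookfield, w=40) → cum 60
  km 23 (Calder, w=55) → cum 115
  km 36 (Denby, w=110) → cum 225  ≥ 162.5 → median here
  km 66 (Elwood, w=100) → cum 325
Optimal location: km 36.

x = 36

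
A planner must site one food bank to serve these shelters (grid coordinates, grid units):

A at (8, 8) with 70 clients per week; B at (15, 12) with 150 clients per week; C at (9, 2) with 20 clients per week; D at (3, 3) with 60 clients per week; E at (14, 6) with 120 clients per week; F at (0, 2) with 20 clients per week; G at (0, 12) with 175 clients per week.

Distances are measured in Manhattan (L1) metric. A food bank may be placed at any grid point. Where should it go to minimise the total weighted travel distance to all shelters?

(8, 12)

Manhattan distance separates: Σwᵢ(|x−xᵢ|+|y−yᵢ|) = Σwᵢ|x−xᵢ| + Σwᵢ|y−yᵢ|, so x and y are optimised independently as 1-D weighted medians.
Total weight W = 615; half = 307.5.
x-coordinate, sorted with cumulative weight:
  x=0 (F, w=20) cum 20
  x=0 (G, w=175) cum 195
  x=3 (D, w=60) cum 255
  x=8 (A, w=70) cum 325  ← median
  x=9 (C, w=20) cum 345
  x=14 (E, w=120) cum 465
  x=15 (B, w=150) cum 615
⇒ x* = 8
y-coordinate, sorted with cumulative weight:
  y=2 (C, w=20) cum 20
  y=2 (F, w=20) cum 40
  y=3 (D, w=60) cum 100
  y=6 (E, w=120) cum 220
  y=8 (A, w=70) cum 290
  y=12 (B, w=150) cum 440  ← median
  y=12 (G, w=175) cum 615
⇒ y* = 12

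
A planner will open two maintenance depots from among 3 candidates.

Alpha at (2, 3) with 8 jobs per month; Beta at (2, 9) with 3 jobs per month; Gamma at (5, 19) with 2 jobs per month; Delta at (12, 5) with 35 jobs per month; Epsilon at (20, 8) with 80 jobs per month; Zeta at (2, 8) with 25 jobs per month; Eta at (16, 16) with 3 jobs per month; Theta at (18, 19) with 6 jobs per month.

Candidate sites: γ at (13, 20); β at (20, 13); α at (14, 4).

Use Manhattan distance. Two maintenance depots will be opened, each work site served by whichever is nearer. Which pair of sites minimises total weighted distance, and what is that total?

Evaluate every pair (each demand assigned to the nearer of the two):
  {β, α}: total = 1171
  {γ, α}: total = 1535
  {γ, β}: total = 1900
Best pair: {β, α} with total 1171.

{β, α}, total 1171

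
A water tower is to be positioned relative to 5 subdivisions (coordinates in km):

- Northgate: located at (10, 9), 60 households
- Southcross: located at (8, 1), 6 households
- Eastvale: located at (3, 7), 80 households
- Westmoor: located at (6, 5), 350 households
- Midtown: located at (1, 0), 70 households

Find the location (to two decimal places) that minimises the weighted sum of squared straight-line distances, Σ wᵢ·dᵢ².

The minimiser of Σwᵢ‖p−pᵢ‖² is the weighted centroid p* = (Σwᵢpᵢ)/(Σwᵢ).
Σwᵢ = 566.
Σwᵢxᵢ = 60·10 + 6·8 + 80·3 + 350·6 + 70·1 = 3058.
Σwᵢyᵢ = 60·9 + 6·1 + 80·7 + 350·5 + 70·0 = 2856.
x* = 3058/566 = 5.40, y* = 2856/566 = 5.05.

(5.40, 5.05)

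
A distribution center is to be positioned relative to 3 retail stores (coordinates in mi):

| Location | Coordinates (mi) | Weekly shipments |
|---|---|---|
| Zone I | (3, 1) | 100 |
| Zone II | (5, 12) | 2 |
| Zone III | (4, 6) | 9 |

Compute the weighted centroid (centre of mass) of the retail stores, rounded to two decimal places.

The minimiser of Σwᵢ‖p−pᵢ‖² is the weighted centroid p* = (Σwᵢpᵢ)/(Σwᵢ).
Σwᵢ = 111.
Σwᵢxᵢ = 100·3 + 2·5 + 9·4 = 346.
Σwᵢyᵢ = 100·1 + 2·12 + 9·6 = 178.
x* = 346/111 = 3.12, y* = 178/111 = 1.60.

(3.12, 1.60)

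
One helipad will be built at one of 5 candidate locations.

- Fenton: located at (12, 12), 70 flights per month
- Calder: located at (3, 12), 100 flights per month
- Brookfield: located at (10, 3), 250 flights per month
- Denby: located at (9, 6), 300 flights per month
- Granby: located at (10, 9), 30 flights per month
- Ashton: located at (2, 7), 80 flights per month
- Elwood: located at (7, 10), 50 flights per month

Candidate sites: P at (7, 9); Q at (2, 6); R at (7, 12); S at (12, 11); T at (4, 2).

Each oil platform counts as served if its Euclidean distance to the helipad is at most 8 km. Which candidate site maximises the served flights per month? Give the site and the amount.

Coverage radius r = 8 km; a point is covered iff (Δx)²+(Δy)² ≤ 8² = 64.
  P (7, 9): covers {Fenton, Calder, Brookfield, Denby, Granby, Ashton, Elwood} → 880
  Q (2, 6): covers {Calder, Denby, Ashton, Elwood} → 530
  R (7, 12): covers {Fenton, Calder, Denby, Granby, Ashton, Elwood} → 630
  S (12, 11): covers {Fenton, Denby, Granby, Elwood} → 450
  T (4, 2): covers {Brookfield, Denby, Ashton} → 630
Maximum coverage at P: 880 flights per month.

P, covering 880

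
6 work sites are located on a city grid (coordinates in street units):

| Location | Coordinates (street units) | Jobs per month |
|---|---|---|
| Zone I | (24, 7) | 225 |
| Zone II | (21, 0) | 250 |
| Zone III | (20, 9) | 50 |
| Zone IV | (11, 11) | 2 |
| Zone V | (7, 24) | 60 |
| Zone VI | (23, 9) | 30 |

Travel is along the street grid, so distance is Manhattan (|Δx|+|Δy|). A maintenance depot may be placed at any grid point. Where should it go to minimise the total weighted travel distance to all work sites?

(21, 7)

Manhattan distance separates: Σwᵢ(|x−xᵢ|+|y−yᵢ|) = Σwᵢ|x−xᵢ| + Σwᵢ|y−yᵢ|, so x and y are optimised independently as 1-D weighted medians.
Total weight W = 617; half = 308.5.
x-coordinate, sorted with cumulative weight:
  x=7 (Zone V, w=60) cum 60
  x=11 (Zone IV, w=2) cum 62
  x=20 (Zone III, w=50) cum 112
  x=21 (Zone II, w=250) cum 362  ← median
  x=23 (Zone VI, w=30) cum 392
  x=24 (Zone I, w=225) cum 617
⇒ x* = 21
y-coordinate, sorted with cumulative weight:
  y=0 (Zone II, w=250) cum 250
  y=7 (Zone I, w=225) cum 475  ← median
  y=9 (Zone III, w=50) cum 525
  y=9 (Zone VI, w=30) cum 555
  y=11 (Zone IV, w=2) cum 557
  y=24 (Zone V, w=60) cum 617
⇒ y* = 7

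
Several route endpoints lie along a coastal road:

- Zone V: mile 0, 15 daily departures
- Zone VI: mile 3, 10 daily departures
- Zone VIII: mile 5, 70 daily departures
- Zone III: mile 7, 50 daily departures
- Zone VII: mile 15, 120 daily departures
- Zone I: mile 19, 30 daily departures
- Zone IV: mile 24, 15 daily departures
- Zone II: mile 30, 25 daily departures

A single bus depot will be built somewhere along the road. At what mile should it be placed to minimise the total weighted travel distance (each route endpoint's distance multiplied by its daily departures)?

For a sum of weighted absolute distances on a line, the optimum is the weighted median (not the mean). Total weight W = 335; half-weight = 167.5.
Sort by position and accumulate weight:
  mile 0 (Zone V, w=15) → cum 15
  mile 3 (Zone VI, w=10) → cum 25
  mile 5 (Zone VIII, w=70) → cum 95
  mile 7 (Zone III, w=50) → cum 145
  mile 15 (Zone VII, w=120) → cum 265  ≥ 167.5 → median here
  mile 19 (Zone I, w=30) → cum 295
  mile 24 (Zone IV, w=15) → cum 310
  mile 30 (Zone II, w=25) → cum 335
Optimal location: mile 15.

x = 15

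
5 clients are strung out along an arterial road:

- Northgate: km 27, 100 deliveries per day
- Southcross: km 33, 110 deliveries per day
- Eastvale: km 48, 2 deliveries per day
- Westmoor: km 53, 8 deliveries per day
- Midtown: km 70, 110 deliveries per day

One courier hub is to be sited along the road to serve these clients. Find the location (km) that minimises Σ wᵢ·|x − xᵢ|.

For a sum of weighted absolute distances on a line, the optimum is the weighted median (not the mean). Total weight W = 330; half-weight = 165.
Sort by position and accumulate weight:
  km 27 (Northgate, w=100) → cum 100
  km 33 (Southcross, w=110) → cum 210  ≥ 165 → median here
  km 48 (Eastvale, w=2) → cum 212
  km 53 (Westmoor, w=8) → cum 220
  km 70 (Midtown, w=110) → cum 330
Optimal location: km 33.

x = 33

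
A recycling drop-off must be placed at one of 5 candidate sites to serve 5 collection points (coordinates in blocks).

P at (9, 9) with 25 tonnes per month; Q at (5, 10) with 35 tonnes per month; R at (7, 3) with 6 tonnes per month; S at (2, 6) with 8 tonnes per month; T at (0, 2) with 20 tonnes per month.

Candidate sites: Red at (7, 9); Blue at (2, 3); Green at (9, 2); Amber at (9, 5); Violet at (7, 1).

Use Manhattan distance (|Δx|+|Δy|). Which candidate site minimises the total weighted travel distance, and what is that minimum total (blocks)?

Total weighted distance at each candidate:
  Red (7, 9): total = 535
  Blue (2, 3): total = 789
  Green (9, 2): total = 881
  Amber (9, 5): total = 743
  Violet (7, 1): total = 887
Minimum is at Red with total 535 blocks.

Red, total 535 blocks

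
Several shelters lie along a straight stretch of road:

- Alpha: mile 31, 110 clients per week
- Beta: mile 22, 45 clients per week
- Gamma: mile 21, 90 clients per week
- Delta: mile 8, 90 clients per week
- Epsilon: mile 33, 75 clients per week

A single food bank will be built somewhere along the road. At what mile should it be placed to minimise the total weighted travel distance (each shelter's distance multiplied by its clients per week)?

For a sum of weighted absolute distances on a line, the optimum is the weighted median (not the mean). Total weight W = 410; half-weight = 205.
Sort by position and accumulate weight:
  mile 8 (Delta, w=90) → cum 90
  mile 21 (Gamma, w=90) → cum 180
  mile 22 (Beta, w=45) → cum 225  ≥ 205 → median here
  mile 31 (Alpha, w=110) → cum 335
  mile 33 (Epsilon, w=75) → cum 410
Optimal location: mile 22.

x = 22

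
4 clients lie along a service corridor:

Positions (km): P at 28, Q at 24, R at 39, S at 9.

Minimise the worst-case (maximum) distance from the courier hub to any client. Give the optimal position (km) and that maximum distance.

The 1-center on a line is the midpoint of the two extreme points: leftmost at 9, rightmost at 39.
Optimal location = (9 + 39)/2 = 24; maximum distance = (39 − 9)/2 = 15.

location 24, max distance 15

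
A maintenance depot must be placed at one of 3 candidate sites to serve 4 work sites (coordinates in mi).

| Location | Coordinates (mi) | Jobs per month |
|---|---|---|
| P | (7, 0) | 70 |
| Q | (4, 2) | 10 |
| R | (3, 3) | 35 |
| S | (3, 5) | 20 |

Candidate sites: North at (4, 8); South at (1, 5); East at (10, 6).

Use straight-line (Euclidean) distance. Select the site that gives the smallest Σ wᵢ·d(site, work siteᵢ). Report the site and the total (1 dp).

South, total 728.1 mi

Total weighted distance at each candidate:
  North (4, 8): total = 899.8
  South (1, 5): total = 728.1
  East (10, 6): total = 949.7
Minimum is at South with total 728.1 mi.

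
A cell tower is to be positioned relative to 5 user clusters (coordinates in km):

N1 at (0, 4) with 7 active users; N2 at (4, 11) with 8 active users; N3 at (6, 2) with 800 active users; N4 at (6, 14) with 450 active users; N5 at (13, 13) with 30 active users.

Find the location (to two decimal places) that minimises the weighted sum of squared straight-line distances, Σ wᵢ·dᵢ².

(6.12, 6.49)

The minimiser of Σwᵢ‖p−pᵢ‖² is the weighted centroid p* = (Σwᵢpᵢ)/(Σwᵢ).
Σwᵢ = 1295.
Σwᵢxᵢ = 7·0 + 8·4 + 800·6 + 450·6 + 30·13 = 7922.
Σwᵢyᵢ = 7·4 + 8·11 + 800·2 + 450·14 + 30·13 = 8406.
x* = 7922/1295 = 6.12, y* = 8406/1295 = 6.49.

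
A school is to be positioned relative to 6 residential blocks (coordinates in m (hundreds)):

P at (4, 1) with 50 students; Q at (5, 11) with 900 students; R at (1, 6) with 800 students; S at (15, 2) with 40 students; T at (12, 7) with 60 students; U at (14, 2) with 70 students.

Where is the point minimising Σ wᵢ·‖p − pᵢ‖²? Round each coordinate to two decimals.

The minimiser of Σwᵢ‖p−pᵢ‖² is the weighted centroid p* = (Σwᵢpᵢ)/(Σwᵢ).
Σwᵢ = 1920.
Σwᵢxᵢ = 50·4 + 900·5 + 800·1 + 40·15 + 60·12 + 70·14 = 7800.
Σwᵢyᵢ = 50·1 + 900·11 + 800·6 + 40·2 + 60·7 + 70·2 = 15390.
x* = 7800/1920 = 4.06, y* = 15390/1920 = 8.02.

(4.06, 8.02)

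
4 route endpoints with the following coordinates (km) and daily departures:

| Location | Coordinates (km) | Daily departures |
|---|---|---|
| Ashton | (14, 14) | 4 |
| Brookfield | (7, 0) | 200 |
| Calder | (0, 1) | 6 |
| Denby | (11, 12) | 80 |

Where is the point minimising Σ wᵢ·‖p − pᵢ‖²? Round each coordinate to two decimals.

The minimiser of Σwᵢ‖p−pᵢ‖² is the weighted centroid p* = (Σwᵢpᵢ)/(Σwᵢ).
Σwᵢ = 290.
Σwᵢxᵢ = 4·14 + 200·7 + 6·0 + 80·11 = 2336.
Σwᵢyᵢ = 4·14 + 200·0 + 6·1 + 80·12 = 1022.
x* = 2336/290 = 8.06, y* = 1022/290 = 3.52.

(8.06, 3.52)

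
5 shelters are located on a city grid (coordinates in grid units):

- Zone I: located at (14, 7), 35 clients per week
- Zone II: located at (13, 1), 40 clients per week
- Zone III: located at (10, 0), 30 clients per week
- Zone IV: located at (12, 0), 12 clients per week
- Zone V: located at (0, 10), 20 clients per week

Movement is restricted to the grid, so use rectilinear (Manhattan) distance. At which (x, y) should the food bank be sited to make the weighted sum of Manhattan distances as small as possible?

(13, 1)

Manhattan distance separates: Σwᵢ(|x−xᵢ|+|y−yᵢ|) = Σwᵢ|x−xᵢ| + Σwᵢ|y−yᵢ|, so x and y are optimised independently as 1-D weighted medians.
Total weight W = 137; half = 68.5.
x-coordinate, sorted with cumulative weight:
  x=0 (Zone V, w=20) cum 20
  x=10 (Zone III, w=30) cum 50
  x=12 (Zone IV, w=12) cum 62
  x=13 (Zone II, w=40) cum 102  ← median
  x=14 (Zone I, w=35) cum 137
⇒ x* = 13
y-coordinate, sorted with cumulative weight:
  y=0 (Zone III, w=30) cum 30
  y=0 (Zone IV, w=12) cum 42
  y=1 (Zone II, w=40) cum 82  ← median
  y=7 (Zone I, w=35) cum 117
  y=10 (Zone V, w=20) cum 137
⇒ y* = 1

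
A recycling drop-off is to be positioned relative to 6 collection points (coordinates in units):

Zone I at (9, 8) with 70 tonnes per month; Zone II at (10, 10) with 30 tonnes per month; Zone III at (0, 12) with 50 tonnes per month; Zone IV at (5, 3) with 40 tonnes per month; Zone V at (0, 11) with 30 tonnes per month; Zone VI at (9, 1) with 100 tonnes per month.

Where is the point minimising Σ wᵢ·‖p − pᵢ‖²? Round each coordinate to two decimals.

The minimiser of Σwᵢ‖p−pᵢ‖² is the weighted centroid p* = (Σwᵢpᵢ)/(Σwᵢ).
Σwᵢ = 320.
Σwᵢxᵢ = 70·9 + 30·10 + 50·0 + 40·5 + 30·0 + 100·9 = 2030.
Σwᵢyᵢ = 70·8 + 30·10 + 50·12 + 40·3 + 30·11 + 100·1 = 2010.
x* = 2030/320 = 6.34, y* = 2010/320 = 6.28.

(6.34, 6.28)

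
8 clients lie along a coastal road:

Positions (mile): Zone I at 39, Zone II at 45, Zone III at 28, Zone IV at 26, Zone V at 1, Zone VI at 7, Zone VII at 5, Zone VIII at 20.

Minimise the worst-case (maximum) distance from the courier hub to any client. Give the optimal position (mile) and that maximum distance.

location 23, max distance 22

The 1-center on a line is the midpoint of the two extreme points: leftmost at 1, rightmost at 45.
Optimal location = (1 + 45)/2 = 23; maximum distance = (45 − 1)/2 = 22.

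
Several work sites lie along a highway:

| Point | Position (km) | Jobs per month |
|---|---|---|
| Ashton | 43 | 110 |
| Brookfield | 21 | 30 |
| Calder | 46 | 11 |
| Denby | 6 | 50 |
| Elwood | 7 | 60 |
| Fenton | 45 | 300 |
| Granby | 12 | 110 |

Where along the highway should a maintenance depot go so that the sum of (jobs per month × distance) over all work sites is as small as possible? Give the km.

x = 43

For a sum of weighted absolute distances on a line, the optimum is the weighted median (not the mean). Total weight W = 671; half-weight = 335.5.
Sort by position and accumulate weight:
  km 6 (Denby, w=50) → cum 50
  km 7 (Elwood, w=60) → cum 110
  km 12 (Granby, w=110) → cum 220
  km 21 (Brookfield, w=30) → cum 250
  km 43 (Ashton, w=110) → cum 360  ≥ 335.5 → median here
  km 45 (Fenton, w=300) → cum 660
  km 46 (Calder, w=11) → cum 671
Optimal location: km 43.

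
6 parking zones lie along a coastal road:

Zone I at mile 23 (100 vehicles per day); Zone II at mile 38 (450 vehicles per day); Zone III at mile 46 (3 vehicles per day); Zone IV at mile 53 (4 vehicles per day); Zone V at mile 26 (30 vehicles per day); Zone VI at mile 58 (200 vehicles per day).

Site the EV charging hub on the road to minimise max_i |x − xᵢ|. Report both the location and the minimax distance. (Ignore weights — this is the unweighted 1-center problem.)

The 1-center on a line is the midpoint of the two extreme points: leftmost at 23, rightmost at 58.
Optimal location = (23 + 58)/2 = 40.5; maximum distance = (58 − 23)/2 = 17.5.

location 40.5, max distance 17.5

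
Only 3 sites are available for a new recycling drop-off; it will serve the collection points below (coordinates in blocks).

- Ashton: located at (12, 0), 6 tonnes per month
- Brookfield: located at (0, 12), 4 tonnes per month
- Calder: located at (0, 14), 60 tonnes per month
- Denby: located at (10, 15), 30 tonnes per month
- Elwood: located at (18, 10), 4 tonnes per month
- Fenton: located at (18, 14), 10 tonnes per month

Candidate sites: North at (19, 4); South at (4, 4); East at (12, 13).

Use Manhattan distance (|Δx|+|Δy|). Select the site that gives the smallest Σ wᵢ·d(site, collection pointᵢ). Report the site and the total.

East, total 1136 blocks

Total weighted distance at each candidate:
  North (19, 4): total = 2652
  South (4, 4): total = 1790
  East (12, 13): total = 1136
Minimum is at East with total 1136 blocks.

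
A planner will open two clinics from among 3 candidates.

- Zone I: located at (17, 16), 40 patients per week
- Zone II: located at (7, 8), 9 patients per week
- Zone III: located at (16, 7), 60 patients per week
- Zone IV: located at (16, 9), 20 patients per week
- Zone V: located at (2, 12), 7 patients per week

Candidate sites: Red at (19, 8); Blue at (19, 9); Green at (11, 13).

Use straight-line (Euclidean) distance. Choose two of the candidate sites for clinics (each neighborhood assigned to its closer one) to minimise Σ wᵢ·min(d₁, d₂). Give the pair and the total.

{Red, Green}, total 642.3

Evaluate every pair (each demand assigned to the nearer of the two):
  {Red, Green}: total = 642.3
  {Blue, Green}: total = 665.7
  {Red, Blue}: total = 769.8
Best pair: {Red, Green} with total 642.3.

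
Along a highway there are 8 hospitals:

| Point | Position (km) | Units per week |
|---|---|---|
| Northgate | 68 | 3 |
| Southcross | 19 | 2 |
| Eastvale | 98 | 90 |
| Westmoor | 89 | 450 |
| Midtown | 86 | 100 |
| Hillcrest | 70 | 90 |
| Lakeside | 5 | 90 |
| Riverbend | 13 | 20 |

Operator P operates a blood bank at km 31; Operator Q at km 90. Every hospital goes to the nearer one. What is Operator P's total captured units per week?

The indifferent point is the midpoint (31+90)/2 = 60.5; hospitals left of it (closer to Operator P at 31) go to Operator P, those right go to Operator Q.
  Lakeside at 5 (w=90) → Operator P
  Riverbend at 13 (w=20) → Operator P
  Southcross at 19 (w=2) → Operator P
  Northgate at 68 (w=3) → Operator Q
  Hillcrest at 70 (w=90) → Operator Q
  Midtown at 86 (w=100) → Operator Q
  Westmoor at 89 (w=450) → Operator Q
  Eastvale at 98 (w=90) → Operator Q
Operator P captures 112; Operator Q captures 733.

112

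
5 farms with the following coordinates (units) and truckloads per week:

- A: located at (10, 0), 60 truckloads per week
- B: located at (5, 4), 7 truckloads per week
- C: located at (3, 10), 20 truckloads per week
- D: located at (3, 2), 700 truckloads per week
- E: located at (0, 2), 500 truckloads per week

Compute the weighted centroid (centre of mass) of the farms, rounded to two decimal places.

The minimiser of Σwᵢ‖p−pᵢ‖² is the weighted centroid p* = (Σwᵢpᵢ)/(Σwᵢ).
Σwᵢ = 1287.
Σwᵢxᵢ = 60·10 + 7·5 + 20·3 + 700·3 + 500·0 = 2795.
Σwᵢyᵢ = 60·0 + 7·4 + 20·10 + 700·2 + 500·2 = 2628.
x* = 2795/1287 = 2.17, y* = 2628/1287 = 2.04.

(2.17, 2.04)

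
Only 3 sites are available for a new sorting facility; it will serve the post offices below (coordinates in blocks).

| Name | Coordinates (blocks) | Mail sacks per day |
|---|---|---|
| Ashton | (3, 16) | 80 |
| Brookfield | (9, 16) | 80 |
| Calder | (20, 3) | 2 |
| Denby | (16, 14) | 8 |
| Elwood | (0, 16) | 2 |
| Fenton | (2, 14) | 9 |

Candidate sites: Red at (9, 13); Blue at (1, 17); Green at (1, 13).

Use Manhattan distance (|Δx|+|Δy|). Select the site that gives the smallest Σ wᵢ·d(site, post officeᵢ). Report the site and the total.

Red, total 1162 blocks

Total weighted distance at each candidate:
  Red (9, 13): total = 1162
  Blue (1, 17): total = 1210
  Green (1, 13): total = 1492
Minimum is at Red with total 1162 blocks.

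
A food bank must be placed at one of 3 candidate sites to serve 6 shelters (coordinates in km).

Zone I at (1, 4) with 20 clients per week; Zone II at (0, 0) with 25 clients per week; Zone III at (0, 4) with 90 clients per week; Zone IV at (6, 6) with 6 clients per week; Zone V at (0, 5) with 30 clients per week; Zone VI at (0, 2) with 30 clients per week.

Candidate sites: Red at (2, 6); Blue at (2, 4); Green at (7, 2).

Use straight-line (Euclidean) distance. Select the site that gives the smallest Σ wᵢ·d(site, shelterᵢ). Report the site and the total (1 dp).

Total weighted distance at each candidate:
  Red (2, 6): total = 682.6
  Blue (2, 4): total = 490.6
  Green (7, 2): total = 1426.9
Minimum is at Blue with total 490.6 km.

Blue, total 490.6 km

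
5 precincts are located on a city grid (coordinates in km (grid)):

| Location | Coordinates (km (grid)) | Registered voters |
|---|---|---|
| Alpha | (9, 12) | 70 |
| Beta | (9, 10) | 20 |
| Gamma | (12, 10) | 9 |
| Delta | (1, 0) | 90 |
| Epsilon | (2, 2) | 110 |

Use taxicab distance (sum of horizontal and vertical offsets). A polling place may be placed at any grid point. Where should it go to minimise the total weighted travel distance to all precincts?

(2, 2)

Manhattan distance separates: Σwᵢ(|x−xᵢ|+|y−yᵢ|) = Σwᵢ|x−xᵢ| + Σwᵢ|y−yᵢ|, so x and y are optimised independently as 1-D weighted medians.
Total weight W = 299; half = 149.5.
x-coordinate, sorted with cumulative weight:
  x=1 (Delta, w=90) cum 90
  x=2 (Epsilon, w=110) cum 200  ← median
  x=9 (Alpha, w=70) cum 270
  x=9 (Beta, w=20) cum 290
  x=12 (Gamma, w=9) cum 299
⇒ x* = 2
y-coordinate, sorted with cumulative weight:
  y=0 (Delta, w=90) cum 90
  y=2 (Epsilon, w=110) cum 200  ← median
  y=10 (Beta, w=20) cum 220
  y=10 (Gamma, w=9) cum 229
  y=12 (Alpha, w=70) cum 299
⇒ y* = 2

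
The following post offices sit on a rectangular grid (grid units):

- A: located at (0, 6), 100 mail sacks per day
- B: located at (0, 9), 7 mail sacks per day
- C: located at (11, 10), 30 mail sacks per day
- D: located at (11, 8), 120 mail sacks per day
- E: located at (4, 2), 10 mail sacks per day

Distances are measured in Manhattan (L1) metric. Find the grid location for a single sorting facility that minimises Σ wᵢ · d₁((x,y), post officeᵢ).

(11, 8)

Manhattan distance separates: Σwᵢ(|x−xᵢ|+|y−yᵢ|) = Σwᵢ|x−xᵢ| + Σwᵢ|y−yᵢ|, so x and y are optimised independently as 1-D weighted medians.
Total weight W = 267; half = 133.5.
x-coordinate, sorted with cumulative weight:
  x=0 (A, w=100) cum 100
  x=0 (B, w=7) cum 107
  x=4 (E, w=10) cum 117
  x=11 (C, w=30) cum 147  ← median
  x=11 (D, w=120) cum 267
⇒ x* = 11
y-coordinate, sorted with cumulative weight:
  y=2 (E, w=10) cum 10
  y=6 (A, w=100) cum 110
  y=8 (D, w=120) cum 230  ← median
  y=9 (B, w=7) cum 237
  y=10 (C, w=30) cum 267
⇒ y* = 8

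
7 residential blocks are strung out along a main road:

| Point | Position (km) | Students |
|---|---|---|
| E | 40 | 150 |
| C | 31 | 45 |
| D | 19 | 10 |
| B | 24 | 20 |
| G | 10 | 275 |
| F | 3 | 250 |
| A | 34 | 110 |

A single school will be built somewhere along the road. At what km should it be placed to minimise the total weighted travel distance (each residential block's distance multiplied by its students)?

For a sum of weighted absolute distances on a line, the optimum is the weighted median (not the mean). Total weight W = 860; half-weight = 430.
Sort by position and accumulate weight:
  km 3 (F, w=250) → cum 250
  km 10 (G, w=275) → cum 525  ≥ 430 → median here
  km 19 (D, w=10) → cum 535
  km 24 (B, w=20) → cum 555
  km 31 (C, w=45) → cum 600
  km 34 (A, w=110) → cum 710
  km 40 (E, w=150) → cum 860
Optimal location: km 10.

x = 10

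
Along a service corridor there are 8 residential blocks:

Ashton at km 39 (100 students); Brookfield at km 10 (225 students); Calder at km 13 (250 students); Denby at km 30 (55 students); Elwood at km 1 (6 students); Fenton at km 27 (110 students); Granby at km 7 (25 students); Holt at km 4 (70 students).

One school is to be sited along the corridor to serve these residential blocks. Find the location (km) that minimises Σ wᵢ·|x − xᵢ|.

x = 13

For a sum of weighted absolute distances on a line, the optimum is the weighted median (not the mean). Total weight W = 841; half-weight = 420.5.
Sort by position and accumulate weight:
  km 1 (Elwood, w=6) → cum 6
  km 4 (Holt, w=70) → cum 76
  km 7 (Granby, w=25) → cum 101
  km 10 (Brookfield, w=225) → cum 326
  km 13 (Calder, w=250) → cum 576  ≥ 420.5 → median here
  km 27 (Fenton, w=110) → cum 686
  km 30 (Denby, w=55) → cum 741
  km 39 (Ashton, w=100) → cum 841
Optimal location: km 13.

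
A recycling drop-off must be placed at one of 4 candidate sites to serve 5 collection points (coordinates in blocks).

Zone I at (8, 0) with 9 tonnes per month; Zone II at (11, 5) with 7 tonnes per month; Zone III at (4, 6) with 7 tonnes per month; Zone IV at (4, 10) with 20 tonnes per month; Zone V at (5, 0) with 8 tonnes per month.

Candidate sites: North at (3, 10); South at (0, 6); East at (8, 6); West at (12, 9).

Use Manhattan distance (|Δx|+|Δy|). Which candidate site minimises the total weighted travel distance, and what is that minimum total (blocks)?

East, total 342 blocks

Total weighted distance at each candidate:
  North (3, 10): total = 377
  South (0, 6): total = 486
  East (8, 6): total = 342
  West (12, 9): total = 537
Minimum is at East with total 342 blocks.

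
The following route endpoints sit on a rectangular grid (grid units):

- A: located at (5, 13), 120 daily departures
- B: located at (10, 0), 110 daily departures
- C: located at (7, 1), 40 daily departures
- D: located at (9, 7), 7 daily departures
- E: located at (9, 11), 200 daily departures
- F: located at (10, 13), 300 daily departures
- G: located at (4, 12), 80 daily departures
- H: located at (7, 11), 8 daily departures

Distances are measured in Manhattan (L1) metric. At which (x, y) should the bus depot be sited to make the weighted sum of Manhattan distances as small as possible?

(9, 12)

Manhattan distance separates: Σwᵢ(|x−xᵢ|+|y−yᵢ|) = Σwᵢ|x−xᵢ| + Σwᵢ|y−yᵢ|, so x and y are optimised independently as 1-D weighted medians.
Total weight W = 865; half = 432.5.
x-coordinate, sorted with cumulative weight:
  x=4 (G, w=80) cum 80
  x=5 (A, w=120) cum 200
  x=7 (C, w=40) cum 240
  x=7 (H, w=8) cum 248
  x=9 (D, w=7) cum 255
  x=9 (E, w=200) cum 455  ← median
  x=10 (B, w=110) cum 565
  x=10 (F, w=300) cum 865
⇒ x* = 9
y-coordinate, sorted with cumulative weight:
  y=0 (B, w=110) cum 110
  y=1 (C, w=40) cum 150
  y=7 (D, w=7) cum 157
  y=11 (E, w=200) cum 357
  y=11 (H, w=8) cum 365
  y=12 (G, w=80) cum 445  ← median
  y=13 (A, w=120) cum 565
  y=13 (F, w=300) cum 865
⇒ y* = 12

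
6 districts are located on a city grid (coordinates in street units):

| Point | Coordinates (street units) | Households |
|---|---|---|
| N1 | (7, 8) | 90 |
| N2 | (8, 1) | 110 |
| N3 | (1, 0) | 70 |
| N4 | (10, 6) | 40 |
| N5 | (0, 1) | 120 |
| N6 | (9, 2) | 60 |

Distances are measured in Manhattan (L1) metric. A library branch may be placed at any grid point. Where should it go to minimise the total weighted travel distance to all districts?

Manhattan distance separates: Σwᵢ(|x−xᵢ|+|y−yᵢ|) = Σwᵢ|x−xᵢ| + Σwᵢ|y−yᵢ|, so x and y are optimised independently as 1-D weighted medians.
Total weight W = 490; half = 245.
x-coordinate, sorted with cumulative weight:
  x=0 (N5, w=120) cum 120
  x=1 (N3, w=70) cum 190
  x=7 (N1, w=90) cum 280  ← median
  x=8 (N2, w=110) cum 390
  x=9 (N6, w=60) cum 450
  x=10 (N4, w=40) cum 490
⇒ x* = 7
y-coordinate, sorted with cumulative weight:
  y=0 (N3, w=70) cum 70
  y=1 (N2, w=110) cum 180
  y=1 (N5, w=120) cum 300  ← median
  y=2 (N6, w=60) cum 360
  y=6 (N4, w=40) cum 400
  y=8 (N1, w=90) cum 490
⇒ y* = 1

(7, 1)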